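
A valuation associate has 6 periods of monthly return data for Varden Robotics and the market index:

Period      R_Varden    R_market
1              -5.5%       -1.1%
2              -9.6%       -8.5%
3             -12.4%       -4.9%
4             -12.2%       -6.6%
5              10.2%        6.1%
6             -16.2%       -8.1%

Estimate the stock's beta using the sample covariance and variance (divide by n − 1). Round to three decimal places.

1.591

Mean R_i = (-5.5 − 9.6 − 12.4 − 12.2 + 10.2 − 16.2) / 6 = -7.6167%
Mean R_m = (-1.1 − 8.5 − 4.9 − 6.6 + 6.1 − 8.1) / 6 = -3.8500%
Σ(R_i − R̄_i)(R_m − R̄_m) = 246.4250  ⇒  Cov = 246.4250 / 5 = 49.2850
Σ(R_m − R̄_m)² = 154.9150  ⇒  Var(R_m) = 154.9150 / 5 = 30.9830
β = Cov / Var(R_m) = 49.2850 / 30.9830 = 1.5907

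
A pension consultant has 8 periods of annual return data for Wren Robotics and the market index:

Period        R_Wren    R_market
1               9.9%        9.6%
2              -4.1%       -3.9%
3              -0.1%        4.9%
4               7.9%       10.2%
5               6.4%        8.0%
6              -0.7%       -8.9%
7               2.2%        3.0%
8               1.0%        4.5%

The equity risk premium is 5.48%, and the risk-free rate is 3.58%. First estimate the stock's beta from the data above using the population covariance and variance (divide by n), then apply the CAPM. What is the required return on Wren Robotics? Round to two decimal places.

6.77%

Mean R_i = (9.9 − 4.1 − 0.1 + 7.9 + 6.4 − 0.7 + 2.2 + 1.0) / 8 = 2.8125%
Mean R_m = (9.6 − 3.9 + 4.9 + 10.2 + 8.0 − 8.9 + 3.0 + 4.5) / 8 = 3.4250%
Σ(R_i − R̄_i)(R_m − R̄_m) = 182.5875  ⇒  Cov = 182.5875 / 8 = 22.8234
Σ(R_m − R̄_m)² = 314.0350  ⇒  Var(R_m) = 314.0350 / 8 = 39.2544
β = Cov / Var(R_m) = 22.8234 / 39.2544 = 0.5814
E(R) = R_f + β × MRP = 3.58% + 0.5814 × 5.48% = 6.77%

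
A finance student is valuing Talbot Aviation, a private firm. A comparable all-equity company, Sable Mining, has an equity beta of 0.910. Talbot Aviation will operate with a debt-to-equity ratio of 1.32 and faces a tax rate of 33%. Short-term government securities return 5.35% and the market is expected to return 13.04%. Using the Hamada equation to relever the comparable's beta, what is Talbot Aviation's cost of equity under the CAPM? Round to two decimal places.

β_L = β_U × [1 + (1 − t)(D/E)] = 0.910 × [1 + (1 − 0.33) × 1.32]
    = 0.910 × [1 + 0.67 × 1.32] = 0.910 × 1.8844 = 1.7148
MRP = 13.04% − 5.35% = 7.69%
E(R) = R_f + β_L × MRP = 5.35% + 1.7148 × 7.69% = 18.54%

18.54%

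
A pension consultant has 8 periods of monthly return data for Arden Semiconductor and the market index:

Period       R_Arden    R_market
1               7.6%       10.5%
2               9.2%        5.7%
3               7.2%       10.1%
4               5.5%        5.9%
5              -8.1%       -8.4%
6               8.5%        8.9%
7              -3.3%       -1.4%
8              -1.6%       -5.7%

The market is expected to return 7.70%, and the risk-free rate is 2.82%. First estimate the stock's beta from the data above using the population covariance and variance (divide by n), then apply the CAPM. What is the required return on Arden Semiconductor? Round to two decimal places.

Mean R_i = (7.6 + 9.2 + 7.2 + 5.5 − 8.1 + 8.5 − 3.3 − 1.6) / 8 = 3.1250%
Mean R_m = (10.5 + 5.7 + 10.1 + 5.9 − 8.4 + 8.9 − 1.4 − 5.7) / 8 = 3.2000%
Σ(R_i − R̄_i)(R_m − R̄_m) = 314.8400  ⇒  Cov = 314.8400 / 8 = 39.3550
Σ(R_m − R̄_m)² = 381.8600  ⇒  Var(R_m) = 381.8600 / 8 = 47.7325
β = Cov / Var(R_m) = 39.3550 / 47.7325 = 0.8245
MRP = 7.70% − 2.82% = 4.88%
E(R) = R_f + β × MRP = 2.82% + 0.8245 × 4.88% = 6.84%

6.84%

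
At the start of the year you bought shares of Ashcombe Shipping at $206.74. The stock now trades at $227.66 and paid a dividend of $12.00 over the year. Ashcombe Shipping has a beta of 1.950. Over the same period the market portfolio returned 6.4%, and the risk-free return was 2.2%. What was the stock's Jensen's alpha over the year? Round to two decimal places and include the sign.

Realised HPR = (P1 + D1 − P0) / P0 = (227.66 + 12.00 − 206.74) / 206.74 = 32.92 / 206.74 = 15.9234%
MRP = 6.4% − 2.2% = 4.20%
CAPM required = R_f + β·MRP = 2.2% + 1.950 × 4.2% = 10.3900%
α = realised − required = 15.9234% − 10.3900% = +5.53%

+5.53%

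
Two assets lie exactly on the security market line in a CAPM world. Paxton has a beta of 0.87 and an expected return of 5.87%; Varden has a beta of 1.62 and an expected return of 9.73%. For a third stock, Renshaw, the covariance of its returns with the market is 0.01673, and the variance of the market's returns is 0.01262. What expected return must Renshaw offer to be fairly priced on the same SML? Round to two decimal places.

MRP = (9.73% − 5.87%) / (1.62 − 0.87) = 5.1467%
R_f = 5.87% − 0.87 × 5.1467% = 1.3924%
β_Renshaw = Cov / Var(R_m) = 0.01673 / 0.01262 = 1.3257
E(R_Renshaw) = R_f + β × MRP = 1.3924% + 1.3257 × 5.1467% = 8.22%

8.22%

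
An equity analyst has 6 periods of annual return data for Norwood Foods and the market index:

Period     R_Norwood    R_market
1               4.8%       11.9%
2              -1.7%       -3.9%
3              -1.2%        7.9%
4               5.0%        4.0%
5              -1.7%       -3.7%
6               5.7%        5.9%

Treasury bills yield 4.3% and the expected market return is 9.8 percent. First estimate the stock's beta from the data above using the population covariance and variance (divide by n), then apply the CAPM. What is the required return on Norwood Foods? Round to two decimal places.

6.31%

Mean R_i = (4.8 − 1.7 − 1.2 + 5.0 − 1.7 + 5.7) / 6 = 1.8167%
Mean R_m = (11.9 − 3.9 + 7.9 + 4.0 − 3.7 + 5.9) / 6 = 3.6833%
Σ(R_i − R̄_i)(R_m − R̄_m) = 74.0417  ⇒  Cov = 74.0417 / 6 = 12.3403
Σ(R_m − R̄_m)² = 202.3283  ⇒  Var(R_m) = 202.3283 / 6 = 33.7214
β = Cov / Var(R_m) = 12.3403 / 33.7214 = 0.3659
MRP = 9.8% − 4.3% = 5.50%
E(R) = R_f + β × MRP = 4.3% + 0.3659 × 5.5% = 6.31%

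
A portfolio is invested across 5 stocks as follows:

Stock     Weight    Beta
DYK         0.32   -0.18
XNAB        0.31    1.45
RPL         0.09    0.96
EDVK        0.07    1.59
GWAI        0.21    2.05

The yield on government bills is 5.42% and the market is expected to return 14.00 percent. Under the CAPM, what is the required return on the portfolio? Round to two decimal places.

14.17%

β_P = Σ w_i β_i = 0.32×-0.18 + 0.31×1.45 + 0.09×0.96 + 0.07×1.59 + 0.21×2.05 = 1.0201
MRP = 14.00% − 5.42% = 8.58%
E(R_P) = R_f + β_P × MRP = 5.42% + 1.0201 × 8.58% = 14.17%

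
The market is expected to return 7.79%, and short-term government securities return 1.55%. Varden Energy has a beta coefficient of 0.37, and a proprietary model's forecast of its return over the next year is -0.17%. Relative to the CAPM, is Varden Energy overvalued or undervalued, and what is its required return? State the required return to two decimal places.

Overvalued; required return 3.86%

MRP = 7.79% − 1.55% = 6.24%
Required return = R_f + β·MRP = 1.55% + 0.37 × 6.24% = 3.86%
Forecast -0.17% < required 3.86% → the stock plots below the SML → overvalued.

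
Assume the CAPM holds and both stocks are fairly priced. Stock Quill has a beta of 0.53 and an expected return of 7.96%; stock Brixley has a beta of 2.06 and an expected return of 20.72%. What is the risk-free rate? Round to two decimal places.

3.54%

Both satisfy E(R) = R_f + β·MRP, so the slope of the SML is
MRP = (20.72% − 7.96%) / (2.06 − 0.53) = 12.76% / 1.53 = 8.3399%
R_f = E(R_Quill) − β_Quill·MRP = 7.96% − 0.53 × 8.3399% = 3.5399%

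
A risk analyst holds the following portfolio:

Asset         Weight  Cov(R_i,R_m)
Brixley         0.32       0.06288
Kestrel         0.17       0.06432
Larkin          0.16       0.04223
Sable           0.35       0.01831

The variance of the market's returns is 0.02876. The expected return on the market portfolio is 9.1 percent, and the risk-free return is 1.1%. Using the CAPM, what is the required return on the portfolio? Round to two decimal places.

β_Brixley = 0.06288 / 0.02876 = 2.1864
β_Kestrel = 0.06432 / 0.02876 = 2.2364
β_Larkin = 0.04223 / 0.02876 = 1.4684
β_Sable = 0.01831 / 0.02876 = 0.6366
β_P = Σ w_i β_i = 0.32×2.1864 + 0.17×2.2364 + 0.16×1.4684 + 0.35×0.6366 = 1.5376
MRP = 9.1% − 1.1% = 8.00%
E(R_P) = R_f + β_P × MRP = 1.1% + 1.5376 × 8.0% = 13.40%

13.40%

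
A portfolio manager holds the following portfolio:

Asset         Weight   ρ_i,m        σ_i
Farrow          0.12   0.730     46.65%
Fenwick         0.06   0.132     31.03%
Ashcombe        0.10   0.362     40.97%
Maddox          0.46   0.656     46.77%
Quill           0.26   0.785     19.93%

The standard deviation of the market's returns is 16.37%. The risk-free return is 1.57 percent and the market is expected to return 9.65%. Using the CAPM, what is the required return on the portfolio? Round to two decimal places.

β_Farrow = 0.730 × 46.65% / 16.37% = 2.0803
β_Fenwick = 0.132 × 31.03% / 16.37% = 0.2502
β_Ashcombe = 0.362 × 40.97% / 16.37% = 0.9060
β_Maddox = 0.656 × 46.77% / 16.37% = 1.8742
β_Quill = 0.785 × 19.93% / 16.37% = 0.9557
β_P = Σ w_i β_i = 0.12×2.0803 + 0.06×0.2502 + 0.10×0.9060 + 0.46×1.8742 + 0.26×0.9557 = 1.4659
MRP = 9.65% − 1.57% = 8.08%
E(R_P) = R_f + β_P × MRP = 1.57% + 1.4659 × 8.08% = 13.41%

13.41%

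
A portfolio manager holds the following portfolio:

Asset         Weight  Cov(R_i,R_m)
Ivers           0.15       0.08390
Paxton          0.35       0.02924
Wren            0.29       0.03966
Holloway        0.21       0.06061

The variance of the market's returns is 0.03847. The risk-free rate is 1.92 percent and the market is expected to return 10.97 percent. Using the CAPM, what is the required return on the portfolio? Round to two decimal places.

β_Ivers = 0.08390 / 0.03847 = 2.1809
β_Paxton = 0.02924 / 0.03847 = 0.7601
β_Wren = 0.03966 / 0.03847 = 1.0309
β_Holloway = 0.06061 / 0.03847 = 1.5755
β_P = Σ w_i β_i = 0.15×2.1809 + 0.35×0.7601 + 0.29×1.0309 + 0.21×1.5755 = 1.2230
MRP = 10.97% − 1.92% = 9.05%
E(R_P) = R_f + β_P × MRP = 1.92% + 1.2230 × 9.05% = 12.99%

12.99%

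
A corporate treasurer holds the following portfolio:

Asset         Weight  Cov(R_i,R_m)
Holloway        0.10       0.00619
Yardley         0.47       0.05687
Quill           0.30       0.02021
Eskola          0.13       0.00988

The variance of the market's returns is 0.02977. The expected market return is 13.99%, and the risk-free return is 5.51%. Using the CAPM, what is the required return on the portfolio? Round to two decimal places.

β_Holloway = 0.00619 / 0.02977 = 0.2079
β_Yardley = 0.05687 / 0.02977 = 1.9103
β_Quill = 0.02021 / 0.02977 = 0.6789
β_Eskola = 0.00988 / 0.02977 = 0.3319
β_P = Σ w_i β_i = 0.10×0.2079 + 0.47×1.9103 + 0.30×0.6789 + 0.13×0.3319 = 1.1654
MRP = 13.99% − 5.51% = 8.48%
E(R_P) = R_f + β_P × MRP = 5.51% + 1.1654 × 8.48% = 15.39%

15.39%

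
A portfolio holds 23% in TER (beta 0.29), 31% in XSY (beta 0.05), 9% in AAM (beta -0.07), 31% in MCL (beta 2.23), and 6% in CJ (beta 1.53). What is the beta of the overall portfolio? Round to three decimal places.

0.859

β_P = Σ w_i β_i = 0.23×0.29 + 0.31×0.05 + 0.09×-0.07 + 0.31×2.23 + 0.06×1.53 = 0.8590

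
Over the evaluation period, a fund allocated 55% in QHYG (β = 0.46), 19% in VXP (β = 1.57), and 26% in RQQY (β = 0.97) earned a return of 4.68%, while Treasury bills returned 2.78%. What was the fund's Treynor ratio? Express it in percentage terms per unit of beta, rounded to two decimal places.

2.36%

β_P = 0.55×0.46 + 0.19×1.57 + 0.26×0.97 = 0.8035
Treynor = (R_P − R_f) / β_P = (4.68% − 2.78%) / 0.8035 = 1.90% / 0.8035 = 2.36%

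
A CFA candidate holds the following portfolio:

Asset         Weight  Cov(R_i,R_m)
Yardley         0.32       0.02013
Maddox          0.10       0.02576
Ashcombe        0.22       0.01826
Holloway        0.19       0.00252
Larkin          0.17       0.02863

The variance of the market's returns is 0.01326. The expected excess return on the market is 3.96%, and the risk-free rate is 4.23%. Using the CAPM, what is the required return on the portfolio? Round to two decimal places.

9.72%

β_Yardley = 0.02013 / 0.01326 = 1.5181
β_Maddox = 0.02576 / 0.01326 = 1.9427
β_Ashcombe = 0.01826 / 0.01326 = 1.3771
β_Holloway = 0.00252 / 0.01326 = 0.1900
β_Larkin = 0.02863 / 0.01326 = 2.1591
β_P = Σ w_i β_i = 0.32×1.5181 + 0.10×1.9427 + 0.22×1.3771 + 0.19×0.1900 + 0.17×2.1591 = 1.3862
E(R_P) = R_f + β_P × MRP = 4.23% + 1.3862 × 3.96% = 9.72%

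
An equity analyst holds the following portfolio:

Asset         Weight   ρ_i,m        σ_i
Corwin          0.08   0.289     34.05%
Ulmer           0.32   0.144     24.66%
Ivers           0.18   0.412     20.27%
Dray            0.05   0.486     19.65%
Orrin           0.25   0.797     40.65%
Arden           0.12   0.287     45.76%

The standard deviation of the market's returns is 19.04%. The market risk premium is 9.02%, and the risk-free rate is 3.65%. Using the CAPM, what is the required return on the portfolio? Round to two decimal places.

10.08%

β_Corwin = 0.289 × 34.05% / 19.04% = 0.5168
β_Ulmer = 0.144 × 24.66% / 19.04% = 0.1865
β_Ivers = 0.412 × 20.27% / 19.04% = 0.4386
β_Dray = 0.486 × 19.65% / 19.04% = 0.5016
β_Orrin = 0.797 × 40.65% / 19.04% = 1.7016
β_Arden = 0.287 × 45.76% / 19.04% = 0.6898
β_P = Σ w_i β_i = 0.08×0.5168 + 0.32×0.1865 + 0.18×0.4386 + 0.05×0.5016 + 0.25×1.7016 + 0.12×0.6898 = 0.7132
E(R_P) = R_f + β_P × MRP = 3.65% + 0.7132 × 9.02% = 10.08%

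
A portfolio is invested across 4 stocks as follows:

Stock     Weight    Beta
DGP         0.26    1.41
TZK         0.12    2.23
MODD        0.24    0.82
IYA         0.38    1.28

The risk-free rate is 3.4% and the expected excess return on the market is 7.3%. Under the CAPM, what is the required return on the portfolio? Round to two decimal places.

13.02%

β_P = Σ w_i β_i = 0.26×1.41 + 0.12×2.23 + 0.24×0.82 + 0.38×1.28 = 1.3174
E(R_P) = R_f + β_P × MRP = 3.4% + 1.3174 × 7.3% = 13.02%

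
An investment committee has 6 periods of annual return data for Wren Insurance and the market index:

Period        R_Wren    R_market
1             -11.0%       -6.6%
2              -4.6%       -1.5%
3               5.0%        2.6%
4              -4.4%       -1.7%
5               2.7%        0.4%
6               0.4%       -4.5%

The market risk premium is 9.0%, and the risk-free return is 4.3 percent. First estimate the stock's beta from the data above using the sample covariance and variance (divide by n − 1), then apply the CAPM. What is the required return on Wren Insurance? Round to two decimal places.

16.97%

Mean R_i = (-11.0 − 4.6 + 5.0 − 4.4 + 2.7 + 0.4) / 6 = -1.9833%
Mean R_m = (-6.6 − 1.5 + 2.6 − 1.7 + 0.4 − 4.5) / 6 = -1.8833%
Σ(R_i − R̄_i)(R_m − R̄_m) = 76.8483  ⇒  Cov = 76.8483 / 5 = 15.3697
Σ(R_m − R̄_m)² = 54.5883  ⇒  Var(R_m) = 54.5883 / 5 = 10.9177
β = Cov / Var(R_m) = 15.3697 / 10.9177 = 1.4078
E(R) = R_f + β × MRP = 4.3% + 1.4078 × 9.0% = 16.97%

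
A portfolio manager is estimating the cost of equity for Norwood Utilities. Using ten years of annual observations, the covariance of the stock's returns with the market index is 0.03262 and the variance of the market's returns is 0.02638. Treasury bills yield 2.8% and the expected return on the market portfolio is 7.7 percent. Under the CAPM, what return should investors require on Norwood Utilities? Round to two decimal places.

β = Cov(R_i, R_m) / Var(R_m) = 0.03262 / 0.02638 = 1.2365
MRP = 7.7% − 2.8% = 4.90%
E(R) = R_f + β × MRP = 2.8% + 1.2365 × 4.9% = 8.86%

8.86%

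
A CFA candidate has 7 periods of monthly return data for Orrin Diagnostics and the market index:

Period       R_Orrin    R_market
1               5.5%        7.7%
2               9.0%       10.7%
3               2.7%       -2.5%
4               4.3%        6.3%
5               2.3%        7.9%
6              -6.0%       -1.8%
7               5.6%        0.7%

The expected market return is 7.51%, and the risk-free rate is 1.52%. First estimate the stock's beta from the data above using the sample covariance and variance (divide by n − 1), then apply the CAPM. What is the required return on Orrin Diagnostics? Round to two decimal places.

Mean R_i = (5.5 + 9.0 + 2.7 + 4.3 + 2.3 − 6.0 + 5.6) / 7 = 3.3429%
Mean R_m = (7.7 + 10.7 − 2.5 + 6.3 + 7.9 − 1.8 + 0.7) / 7 = 4.1429%
Σ(R_i − R̄_i)(R_m − R̄_m) = 94.9371  ⇒  Cov = 94.9371 / 6 = 15.8229
Σ(R_m − R̄_m)² = 165.7171  ⇒  Var(R_m) = 165.7171 / 6 = 27.6195
β = Cov / Var(R_m) = 15.8229 / 27.6195 = 0.5729
MRP = 7.51% − 1.52% = 5.99%
E(R) = R_f + β × MRP = 1.52% + 0.5729 × 5.99% = 4.95%

4.95%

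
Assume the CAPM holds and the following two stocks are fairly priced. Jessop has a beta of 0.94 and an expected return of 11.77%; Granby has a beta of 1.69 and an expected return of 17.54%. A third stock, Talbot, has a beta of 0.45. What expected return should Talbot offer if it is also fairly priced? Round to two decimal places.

MRP (SML slope) = (17.54% − 11.77%) / (1.69 − 0.94) = 5.77% / 0.75 = 7.6933%
R_f (intercept) = 11.77% − 0.94 × 7.6933% = 4.5383%
E(R_Talbot) = R_f + β × MRP = 4.5383% + 0.45 × 7.6933% = 8.00%

8.00%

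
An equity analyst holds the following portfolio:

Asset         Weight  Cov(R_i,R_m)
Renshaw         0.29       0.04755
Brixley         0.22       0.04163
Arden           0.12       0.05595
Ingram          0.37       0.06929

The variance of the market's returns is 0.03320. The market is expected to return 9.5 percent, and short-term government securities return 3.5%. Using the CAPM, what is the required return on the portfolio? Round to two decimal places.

β_Renshaw = 0.04755 / 0.03320 = 1.4322
β_Brixley = 0.04163 / 0.03320 = 1.2539
β_Arden = 0.05595 / 0.03320 = 1.6852
β_Ingram = 0.06929 / 0.03320 = 2.0870
β_P = Σ w_i β_i = 0.29×1.4322 + 0.22×1.2539 + 0.12×1.6852 + 0.37×2.0870 = 1.6656
MRP = 9.5% − 3.5% = 6.00%
E(R_P) = R_f + β_P × MRP = 3.5% + 1.6656 × 6.0% = 13.49%

13.49%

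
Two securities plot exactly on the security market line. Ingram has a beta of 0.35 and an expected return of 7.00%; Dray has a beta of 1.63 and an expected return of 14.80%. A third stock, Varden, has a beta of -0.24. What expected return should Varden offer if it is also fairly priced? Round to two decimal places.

MRP (SML slope) = (14.80% − 7.00%) / (1.63 − 0.35) = 7.80% / 1.28 = 6.0938%
R_f (intercept) = 7.00% − 0.35 × 6.0938% = 4.8672%
E(R_Varden) = R_f + β × MRP = 4.8672% + -0.24 × 6.0938% = 3.40%

3.40%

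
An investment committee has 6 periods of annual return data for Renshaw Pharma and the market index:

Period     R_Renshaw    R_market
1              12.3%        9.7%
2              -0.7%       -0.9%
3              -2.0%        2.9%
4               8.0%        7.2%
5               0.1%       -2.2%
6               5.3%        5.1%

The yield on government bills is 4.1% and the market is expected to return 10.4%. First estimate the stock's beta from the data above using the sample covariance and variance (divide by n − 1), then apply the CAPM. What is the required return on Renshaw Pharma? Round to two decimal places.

10.88%

Mean R_i = (12.3 − 0.7 − 2.0 + 8.0 + 0.1 + 5.3) / 6 = 3.8333%
Mean R_m = (9.7 − 0.9 + 2.9 + 7.2 − 2.2 + 5.1) / 6 = 3.6333%
Σ(R_i − R̄_i)(R_m − R̄_m) = 114.9833  ⇒  Cov = 114.9833 / 5 = 22.9967
Σ(R_m − R̄_m)² = 106.7933  ⇒  Var(R_m) = 106.7933 / 5 = 21.3587
β = Cov / Var(R_m) = 22.9967 / 21.3587 = 1.0767
MRP = 10.4% − 4.1% = 6.30%
E(R) = R_f + β × MRP = 4.1% + 1.0767 × 6.3% = 10.88%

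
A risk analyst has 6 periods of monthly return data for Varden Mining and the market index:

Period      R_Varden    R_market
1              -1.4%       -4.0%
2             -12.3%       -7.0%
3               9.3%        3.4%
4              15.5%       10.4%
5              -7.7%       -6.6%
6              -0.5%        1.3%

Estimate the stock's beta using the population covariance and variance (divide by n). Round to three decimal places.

1.467

Mean R_i = (-1.4 − 12.3 + 9.3 + 15.5 − 7.7 − 0.5) / 6 = 0.4833%
Mean R_m = (-4.0 − 7.0 + 3.4 + 10.4 − 6.6 + 1.3) / 6 = -0.4167%
Σ(R_i − R̄_i)(R_m − R̄_m) = 335.8983  ⇒  Cov = 335.8983 / 6 = 55.9831
Σ(R_m − R̄_m)² = 228.9283  ⇒  Var(R_m) = 228.9283 / 6 = 38.1547
β = Cov / Var(R_m) = 55.9831 / 38.1547 = 1.4673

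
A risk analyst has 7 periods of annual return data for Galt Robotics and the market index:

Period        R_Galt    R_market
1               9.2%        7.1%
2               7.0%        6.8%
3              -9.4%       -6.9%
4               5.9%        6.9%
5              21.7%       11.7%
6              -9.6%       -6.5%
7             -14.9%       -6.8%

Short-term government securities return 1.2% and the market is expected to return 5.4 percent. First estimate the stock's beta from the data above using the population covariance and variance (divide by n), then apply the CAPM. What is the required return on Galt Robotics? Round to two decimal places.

Mean R_i = (9.2 + 7.0 − 9.4 + 5.9 + 21.7 − 9.6 − 14.9) / 7 = 1.4143%
Mean R_m = (7.1 + 6.8 − 6.9 + 6.9 + 11.7 − 6.5 − 6.8) / 7 = 1.7571%
Σ(R_i − R̄_i)(R_m − R̄_m) = 618.7043  ⇒  Cov = 618.7043 / 7 = 88.3863
Σ(R_m − R̄_m)² = 395.6371  ⇒  Var(R_m) = 395.6371 / 7 = 56.5196
β = Cov / Var(R_m) = 88.3863 / 56.5196 = 1.5638
MRP = 5.4% − 1.2% = 4.20%
E(R) = R_f + β × MRP = 1.2% + 1.5638 × 4.2% = 7.77%

7.77%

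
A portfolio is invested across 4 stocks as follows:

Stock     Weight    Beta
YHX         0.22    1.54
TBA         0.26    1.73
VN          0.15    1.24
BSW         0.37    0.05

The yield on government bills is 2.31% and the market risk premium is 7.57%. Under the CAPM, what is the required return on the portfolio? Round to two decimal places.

9.83%

β_P = Σ w_i β_i = 0.22×1.54 + 0.26×1.73 + 0.15×1.24 + 0.37×0.05 = 0.9931
E(R_P) = R_f + β_P × MRP = 2.31% + 0.9931 × 7.57% = 9.83%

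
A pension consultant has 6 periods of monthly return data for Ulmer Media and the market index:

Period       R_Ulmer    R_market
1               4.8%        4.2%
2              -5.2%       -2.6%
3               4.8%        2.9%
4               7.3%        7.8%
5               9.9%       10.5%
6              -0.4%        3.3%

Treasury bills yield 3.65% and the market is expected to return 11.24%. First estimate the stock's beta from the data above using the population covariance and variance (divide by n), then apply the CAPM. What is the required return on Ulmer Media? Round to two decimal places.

12.27%

Mean R_i = (4.8 − 5.2 + 4.8 + 7.3 + 9.9 − 0.4) / 6 = 3.5333%
Mean R_m = (4.2 − 2.6 + 2.9 + 7.8 + 10.5 + 3.3) / 6 = 4.3500%
Σ(R_i − R̄_i)(R_m − R̄_m) = 114.9500  ⇒  Cov = 114.9500 / 6 = 19.1583
Σ(R_m − R̄_m)² = 101.2550  ⇒  Var(R_m) = 101.2550 / 6 = 16.8758
β = Cov / Var(R_m) = 19.1583 / 16.8758 = 1.1353
MRP = 11.24% − 3.65% = 7.59%
E(R) = R_f + β × MRP = 3.65% + 1.1353 × 7.59% = 12.27%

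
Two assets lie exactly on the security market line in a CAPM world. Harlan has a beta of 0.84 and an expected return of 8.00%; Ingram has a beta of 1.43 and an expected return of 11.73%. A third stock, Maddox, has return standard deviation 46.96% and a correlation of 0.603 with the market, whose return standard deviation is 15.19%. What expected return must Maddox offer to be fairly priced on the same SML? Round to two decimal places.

MRP = (11.73% − 8.00%) / (1.43 − 0.84) = 6.3220%
R_f = 8.00% − 0.84 × 6.3220% = 2.6895%
β_Maddox = ρ·σ_i/σ_m = 0.603 × 46.96 / 15.19 = 1.8642
E(R_Maddox) = R_f + β × MRP = 2.6895% + 1.8642 × 6.3220% = 14.47%

14.47%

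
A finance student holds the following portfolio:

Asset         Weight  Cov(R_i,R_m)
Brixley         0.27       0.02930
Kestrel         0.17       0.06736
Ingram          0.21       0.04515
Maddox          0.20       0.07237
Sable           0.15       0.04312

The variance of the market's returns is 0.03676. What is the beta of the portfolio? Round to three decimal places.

β_Brixley = 0.02930 / 0.03676 = 0.7971
β_Kestrel = 0.06736 / 0.03676 = 1.8324
β_Ingram = 0.04515 / 0.03676 = 1.2282
β_Maddox = 0.07237 / 0.03676 = 1.9687
β_Sable = 0.04312 / 0.03676 = 1.1730
β_P = Σ w_i β_i = 0.27×0.7971 + 0.17×1.8324 + 0.21×1.2282 + 0.20×1.9687 + 0.15×1.1730 = 1.3543

1.354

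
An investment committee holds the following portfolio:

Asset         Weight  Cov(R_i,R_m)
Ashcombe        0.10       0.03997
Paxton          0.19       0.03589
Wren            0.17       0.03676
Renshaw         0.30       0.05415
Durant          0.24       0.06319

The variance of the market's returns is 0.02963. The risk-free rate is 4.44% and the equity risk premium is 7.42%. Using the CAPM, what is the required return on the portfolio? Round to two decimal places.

β_Ashcombe = 0.03997 / 0.02963 = 1.3490
β_Paxton = 0.03589 / 0.02963 = 1.2113
β_Wren = 0.03676 / 0.02963 = 1.2406
β_Renshaw = 0.05415 / 0.02963 = 1.8275
β_Durant = 0.06319 / 0.02963 = 2.1326
β_P = Σ w_i β_i = 0.10×1.3490 + 0.19×1.2113 + 0.17×1.2406 + 0.30×1.8275 + 0.24×2.1326 = 1.6360
E(R_P) = R_f + β_P × MRP = 4.44% + 1.6360 × 7.42% = 16.58%

16.58%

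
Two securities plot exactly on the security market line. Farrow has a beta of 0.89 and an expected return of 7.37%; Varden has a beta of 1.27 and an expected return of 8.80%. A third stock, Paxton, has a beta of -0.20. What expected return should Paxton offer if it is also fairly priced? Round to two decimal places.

3.27%

MRP (SML slope) = (8.80% − 7.37%) / (1.27 − 0.89) = 1.43% / 0.38 = 3.7632%
R_f (intercept) = 7.37% − 0.89 × 3.7632% = 4.0208%
E(R_Paxton) = R_f + β × MRP = 4.0208% + -0.20 × 3.7632% = 3.27%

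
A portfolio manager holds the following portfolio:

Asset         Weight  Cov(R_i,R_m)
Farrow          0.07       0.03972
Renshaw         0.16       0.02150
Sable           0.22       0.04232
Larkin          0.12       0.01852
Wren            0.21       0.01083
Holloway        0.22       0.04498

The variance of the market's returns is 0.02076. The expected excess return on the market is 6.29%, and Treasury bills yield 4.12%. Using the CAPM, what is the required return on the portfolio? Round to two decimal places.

β_Farrow = 0.03972 / 0.02076 = 1.9133
β_Renshaw = 0.02150 / 0.02076 = 1.0356
β_Sable = 0.04232 / 0.02076 = 2.0385
β_Larkin = 0.01852 / 0.02076 = 0.8921
β_Wren = 0.01083 / 0.02076 = 0.5217
β_Holloway = 0.04498 / 0.02076 = 2.1667
β_P = Σ w_i β_i = 0.07×1.9133 + 0.16×1.0356 + 0.22×2.0385 + 0.12×0.8921 + 0.21×0.5217 + 0.22×2.1667 = 1.4414
E(R_P) = R_f + β_P × MRP = 4.12% + 1.4414 × 6.29% = 13.19%

13.19%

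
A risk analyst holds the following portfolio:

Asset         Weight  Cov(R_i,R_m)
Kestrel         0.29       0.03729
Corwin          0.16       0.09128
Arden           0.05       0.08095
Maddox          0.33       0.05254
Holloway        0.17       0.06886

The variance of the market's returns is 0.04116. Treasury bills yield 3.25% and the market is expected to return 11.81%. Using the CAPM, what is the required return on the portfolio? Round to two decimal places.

β_Kestrel = 0.03729 / 0.04116 = 0.9060
β_Corwin = 0.09128 / 0.04116 = 2.2177
β_Arden = 0.08095 / 0.04116 = 1.9667
β_Maddox = 0.05254 / 0.04116 = 1.2765
β_Holloway = 0.06886 / 0.04116 = 1.6730
β_P = Σ w_i β_i = 0.29×0.9060 + 0.16×2.2177 + 0.05×1.9667 + 0.33×1.2765 + 0.17×1.6730 = 1.4216
MRP = 11.81% − 3.25% = 8.56%
E(R_P) = R_f + β_P × MRP = 3.25% + 1.4216 × 8.56% = 15.42%

15.42%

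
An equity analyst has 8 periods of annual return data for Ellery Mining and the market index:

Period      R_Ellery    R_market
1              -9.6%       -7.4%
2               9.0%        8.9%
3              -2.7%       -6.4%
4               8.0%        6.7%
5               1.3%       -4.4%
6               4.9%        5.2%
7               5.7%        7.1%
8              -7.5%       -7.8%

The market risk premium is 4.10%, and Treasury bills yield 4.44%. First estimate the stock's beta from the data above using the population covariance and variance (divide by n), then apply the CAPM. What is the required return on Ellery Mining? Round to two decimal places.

8.12%

Mean R_i = (-9.6 + 9.0 − 2.7 + 8.0 + 1.3 + 4.9 + 5.7 − 7.5) / 8 = 1.1375%
Mean R_m = (-7.4 + 8.9 − 6.4 + 6.7 − 4.4 + 5.2 + 7.1 − 7.8) / 8 = 0.2375%
Σ(R_i − R̄_i)(R_m − R̄_m) = 338.5888  ⇒  Cov = 338.5888 / 8 = 42.3236
Σ(R_m − R̄_m)² = 377.0188  ⇒  Var(R_m) = 377.0188 / 8 = 47.1274
β = Cov / Var(R_m) = 42.3236 / 47.1274 = 0.8981
E(R) = R_f + β × MRP = 4.44% + 0.8981 × 4.10% = 8.12%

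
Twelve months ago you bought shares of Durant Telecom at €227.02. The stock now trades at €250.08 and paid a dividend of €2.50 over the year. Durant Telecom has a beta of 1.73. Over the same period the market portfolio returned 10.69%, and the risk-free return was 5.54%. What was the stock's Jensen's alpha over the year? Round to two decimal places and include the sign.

-3.19%

Realised HPR = (P1 + D1 − P0) / P0 = (250.08 + 2.50 − 227.02) / 227.02 = 25.56 / 227.02 = 11.2589%
MRP = 10.69% − 5.54% = 5.15%
CAPM required = R_f + β·MRP = 5.54% + 1.73 × 5.15% = 14.4495%
α = realised − required = 11.2589% − 14.4495% = -3.19%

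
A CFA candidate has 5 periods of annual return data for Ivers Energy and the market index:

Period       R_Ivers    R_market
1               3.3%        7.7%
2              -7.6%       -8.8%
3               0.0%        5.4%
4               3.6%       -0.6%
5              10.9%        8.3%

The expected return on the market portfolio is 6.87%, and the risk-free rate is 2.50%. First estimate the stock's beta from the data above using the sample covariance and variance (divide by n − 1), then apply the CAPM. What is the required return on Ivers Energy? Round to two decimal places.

Mean R_i = (3.3 − 7.6 + 0.0 + 3.6 + 10.9) / 5 = 2.0400%
Mean R_m = (7.7 − 8.8 + 5.4 − 0.6 + 8.3) / 5 = 2.4000%
Σ(R_i − R̄_i)(R_m − R̄_m) = 156.1200  ⇒  Cov = 156.1200 / 4 = 39.0300
Σ(R_m − R̄_m)² = 206.3400  ⇒  Var(R_m) = 206.3400 / 4 = 51.5850
β = Cov / Var(R_m) = 39.0300 / 51.5850 = 0.7566
MRP = 6.87% − 2.50% = 4.37%
E(R) = R_f + β × MRP = 2.50% + 0.7566 × 4.37% = 5.81%

5.81%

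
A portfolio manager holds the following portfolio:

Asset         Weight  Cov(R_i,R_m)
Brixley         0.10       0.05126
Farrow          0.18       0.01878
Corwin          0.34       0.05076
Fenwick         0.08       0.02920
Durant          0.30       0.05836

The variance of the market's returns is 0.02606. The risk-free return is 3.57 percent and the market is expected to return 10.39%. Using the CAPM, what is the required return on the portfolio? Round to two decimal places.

15.51%

β_Brixley = 0.05126 / 0.02606 = 1.9670
β_Farrow = 0.01878 / 0.02606 = 0.7206
β_Corwin = 0.05076 / 0.02606 = 1.9478
β_Fenwick = 0.02920 / 0.02606 = 1.1205
β_Durant = 0.05836 / 0.02606 = 2.2394
β_P = Σ w_i β_i = 0.10×1.9670 + 0.18×0.7206 + 0.34×1.9478 + 0.08×1.1205 + 0.30×2.2394 = 1.7501
MRP = 10.39% − 3.57% = 6.82%
E(R_P) = R_f + β_P × MRP = 3.57% + 1.7501 × 6.82% = 15.51%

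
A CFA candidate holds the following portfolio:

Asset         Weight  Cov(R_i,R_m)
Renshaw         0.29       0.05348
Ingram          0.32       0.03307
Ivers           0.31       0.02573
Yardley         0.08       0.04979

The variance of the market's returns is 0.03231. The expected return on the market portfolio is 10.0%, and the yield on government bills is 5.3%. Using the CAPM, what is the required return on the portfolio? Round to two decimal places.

β_Renshaw = 0.05348 / 0.03231 = 1.6552
β_Ingram = 0.03307 / 0.03231 = 1.0235
β_Ivers = 0.02573 / 0.03231 = 0.7963
β_Yardley = 0.04979 / 0.03231 = 1.5410
β_P = Σ w_i β_i = 0.29×1.6552 + 0.32×1.0235 + 0.31×0.7963 + 0.08×1.5410 = 1.1777
MRP = 10.0% − 5.3% = 4.70%
E(R_P) = R_f + β_P × MRP = 5.3% + 1.1777 × 4.7% = 10.84%

10.84%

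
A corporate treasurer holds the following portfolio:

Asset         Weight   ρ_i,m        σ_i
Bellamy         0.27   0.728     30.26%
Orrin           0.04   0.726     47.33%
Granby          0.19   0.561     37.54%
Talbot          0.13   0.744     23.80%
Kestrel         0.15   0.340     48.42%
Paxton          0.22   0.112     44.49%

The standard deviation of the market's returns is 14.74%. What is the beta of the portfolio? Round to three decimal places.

β_Bellamy = 0.728 × 30.26% / 14.74% = 1.4945
β_Orrin = 0.726 × 47.33% / 14.74% = 2.3312
β_Granby = 0.561 × 37.54% / 14.74% = 1.4288
β_Talbot = 0.744 × 23.80% / 14.74% = 1.2013
β_Kestrel = 0.340 × 48.42% / 14.74% = 1.1169
β_Paxton = 0.112 × 44.49% / 14.74% = 0.3381
β_P = Σ w_i β_i = 0.27×1.4945 + 0.04×2.3312 + 0.19×1.4288 + 0.13×1.2013 + 0.15×1.1169 + 0.22×0.3381 = 1.1663

1.166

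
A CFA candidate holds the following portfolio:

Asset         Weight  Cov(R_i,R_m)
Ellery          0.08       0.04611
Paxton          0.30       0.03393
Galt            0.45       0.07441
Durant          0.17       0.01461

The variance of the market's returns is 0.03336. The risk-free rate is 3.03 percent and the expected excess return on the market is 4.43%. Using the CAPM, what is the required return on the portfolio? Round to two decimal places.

β_Ellery = 0.04611 / 0.03336 = 1.3822
β_Paxton = 0.03393 / 0.03336 = 1.0171
β_Galt = 0.07441 / 0.03336 = 2.2305
β_Durant = 0.01461 / 0.03336 = 0.4379
β_P = Σ w_i β_i = 0.08×1.3822 + 0.30×1.0171 + 0.45×2.2305 + 0.17×0.4379 = 1.4939
E(R_P) = R_f + β_P × MRP = 3.03% + 1.4939 × 4.43% = 9.65%

9.65%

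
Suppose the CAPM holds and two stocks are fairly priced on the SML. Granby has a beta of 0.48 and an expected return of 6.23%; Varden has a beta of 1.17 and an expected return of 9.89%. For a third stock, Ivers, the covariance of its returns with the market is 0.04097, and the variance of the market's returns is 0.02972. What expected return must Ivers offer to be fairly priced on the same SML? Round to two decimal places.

MRP = (9.89% − 6.23%) / (1.17 − 0.48) = 5.3043%
R_f = 6.23% − 0.48 × 5.3043% = 3.6839%
β_Ivers = Cov / Var(R_m) = 0.04097 / 0.02972 = 1.3785
E(R_Ivers) = R_f + β × MRP = 3.6839% + 1.3785 × 5.3043% = 11.00%

11.00%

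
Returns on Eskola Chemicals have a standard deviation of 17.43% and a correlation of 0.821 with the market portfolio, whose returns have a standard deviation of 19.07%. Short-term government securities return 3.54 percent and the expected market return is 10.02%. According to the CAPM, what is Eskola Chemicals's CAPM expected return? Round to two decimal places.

8.40%

β = ρ × σ_i / σ_m = 0.821 × 17.43% / 19.07% = 0.7504
MRP = 10.02% − 3.54% = 6.48%
E(R) = 3.54% + 0.7504 × 6.48% = 8.40%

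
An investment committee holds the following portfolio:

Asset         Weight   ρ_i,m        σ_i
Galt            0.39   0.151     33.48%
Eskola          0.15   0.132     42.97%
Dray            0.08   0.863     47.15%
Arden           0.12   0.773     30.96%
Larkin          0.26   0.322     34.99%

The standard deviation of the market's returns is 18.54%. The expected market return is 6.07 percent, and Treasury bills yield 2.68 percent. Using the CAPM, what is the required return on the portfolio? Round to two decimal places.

4.85%

β_Galt = 0.151 × 33.48% / 18.54% = 0.2727
β_Eskola = 0.132 × 42.97% / 18.54% = 0.3059
β_Dray = 0.863 × 47.15% / 18.54% = 2.1947
β_Arden = 0.773 × 30.96% / 18.54% = 1.2908
β_Larkin = 0.322 × 34.99% / 18.54% = 0.6077
β_P = Σ w_i β_i = 0.39×0.2727 + 0.15×0.3059 + 0.08×2.1947 + 0.12×1.2908 + 0.26×0.6077 = 0.6407
MRP = 6.07% − 2.68% = 3.39%
E(R_P) = R_f + β_P × MRP = 2.68% + 0.6407 × 3.39% = 4.85%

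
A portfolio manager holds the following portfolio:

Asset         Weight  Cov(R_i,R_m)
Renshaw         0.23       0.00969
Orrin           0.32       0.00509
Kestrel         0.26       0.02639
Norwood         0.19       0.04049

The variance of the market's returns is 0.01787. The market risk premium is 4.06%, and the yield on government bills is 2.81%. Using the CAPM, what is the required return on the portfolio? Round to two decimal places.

β_Renshaw = 0.00969 / 0.01787 = 0.5422
β_Orrin = 0.00509 / 0.01787 = 0.2848
β_Kestrel = 0.02639 / 0.01787 = 1.4768
β_Norwood = 0.04049 / 0.01787 = 2.2658
β_P = Σ w_i β_i = 0.23×0.5422 + 0.32×0.2848 + 0.26×1.4768 + 0.19×2.2658 = 1.0303
E(R_P) = R_f + β_P × MRP = 2.81% + 1.0303 × 4.06% = 6.99%

6.99%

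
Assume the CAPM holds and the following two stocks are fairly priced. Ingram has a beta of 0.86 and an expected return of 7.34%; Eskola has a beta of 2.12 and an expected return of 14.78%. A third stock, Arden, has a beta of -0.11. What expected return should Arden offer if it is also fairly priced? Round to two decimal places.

MRP (SML slope) = (14.78% − 7.34%) / (2.12 − 0.86) = 7.44% / 1.26 = 5.9048%
R_f (intercept) = 7.34% − 0.86 × 5.9048% = 2.2619%
E(R_Arden) = R_f + β × MRP = 2.2619% + -0.11 × 5.9048% = 1.61%

1.61%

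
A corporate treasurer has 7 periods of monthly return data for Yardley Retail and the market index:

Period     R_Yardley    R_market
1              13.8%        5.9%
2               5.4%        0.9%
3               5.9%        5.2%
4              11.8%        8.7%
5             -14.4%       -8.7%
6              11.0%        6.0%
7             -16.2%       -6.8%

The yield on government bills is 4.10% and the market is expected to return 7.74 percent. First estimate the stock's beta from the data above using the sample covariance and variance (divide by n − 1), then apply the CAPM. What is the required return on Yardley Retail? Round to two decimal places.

10.55%

Mean R_i = (13.8 + 5.4 + 5.9 + 11.8 − 14.4 + 11.0 − 16.2) / 7 = 2.4714%
Mean R_m = (5.9 + 0.9 + 5.2 + 8.7 − 8.7 + 6.0 − 6.8) / 7 = 1.6000%
Σ(R_i − R̄_i)(R_m − R̄_m) = 493.3800  ⇒  Cov = 493.3800 / 6 = 82.2300
Σ(R_m − R̄_m)² = 278.3600  ⇒  Var(R_m) = 278.3600 / 6 = 46.3933
β = Cov / Var(R_m) = 82.2300 / 46.3933 = 1.7725
MRP = 7.74% − 4.10% = 3.64%
E(R) = R_f + β × MRP = 4.10% + 1.7725 × 3.64% = 10.55%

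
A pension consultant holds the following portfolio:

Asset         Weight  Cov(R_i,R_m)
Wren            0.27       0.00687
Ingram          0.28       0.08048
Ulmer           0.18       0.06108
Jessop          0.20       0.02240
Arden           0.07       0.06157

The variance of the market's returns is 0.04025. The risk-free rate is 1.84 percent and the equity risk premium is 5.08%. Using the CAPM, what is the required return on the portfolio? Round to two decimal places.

β_Wren = 0.00687 / 0.04025 = 0.1707
β_Ingram = 0.08048 / 0.04025 = 1.9995
β_Ulmer = 0.06108 / 0.04025 = 1.5175
β_Jessop = 0.02240 / 0.04025 = 0.5565
β_Arden = 0.06157 / 0.04025 = 1.5297
β_P = Σ w_i β_i = 0.27×0.1707 + 0.28×1.9995 + 0.18×1.5175 + 0.20×0.5565 + 0.07×1.5297 = 1.0975
E(R_P) = R_f + β_P × MRP = 1.84% + 1.0975 × 5.08% = 7.42%

7.42%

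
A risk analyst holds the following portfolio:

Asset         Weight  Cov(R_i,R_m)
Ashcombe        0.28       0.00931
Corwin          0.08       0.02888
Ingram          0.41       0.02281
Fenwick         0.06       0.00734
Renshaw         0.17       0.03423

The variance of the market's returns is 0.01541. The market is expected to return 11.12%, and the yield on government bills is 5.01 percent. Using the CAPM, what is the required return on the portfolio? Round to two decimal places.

β_Ashcombe = 0.00931 / 0.01541 = 0.6042
β_Corwin = 0.02888 / 0.01541 = 1.8741
β_Ingram = 0.02281 / 0.01541 = 1.4802
β_Fenwick = 0.00734 / 0.01541 = 0.4763
β_Renshaw = 0.03423 / 0.01541 = 2.2213
β_P = Σ w_i β_i = 0.28×0.6042 + 0.08×1.8741 + 0.41×1.4802 + 0.06×0.4763 + 0.17×2.2213 = 1.3322
MRP = 11.12% − 5.01% = 6.11%
E(R_P) = R_f + β_P × MRP = 5.01% + 1.3322 × 6.11% = 13.15%

13.15%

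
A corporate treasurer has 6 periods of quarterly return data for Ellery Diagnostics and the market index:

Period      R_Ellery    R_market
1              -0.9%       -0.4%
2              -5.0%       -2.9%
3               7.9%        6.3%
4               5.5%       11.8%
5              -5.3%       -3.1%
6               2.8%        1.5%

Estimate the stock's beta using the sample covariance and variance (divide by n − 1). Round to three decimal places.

Mean R_i = (-0.9 − 5.0 + 7.9 + 5.5 − 5.3 + 2.8) / 6 = 0.8333%
Mean R_m = (-0.4 − 2.9 + 6.3 + 11.8 − 3.1 + 1.5) / 6 = 2.2000%
Σ(R_i − R̄_i)(R_m − R̄_m) = 139.1600  ⇒  Cov = 139.1600 / 5 = 27.8320
Σ(R_m − R̄_m)² = 170.3200  ⇒  Var(R_m) = 170.3200 / 5 = 34.0640
β = Cov / Var(R_m) = 27.8320 / 34.0640 = 0.8171

0.817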